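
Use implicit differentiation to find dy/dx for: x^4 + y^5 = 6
Differentiate both sides with respect to x, treating y as y(x). By the chain rule, any term containing y contributes a factor of y' = dy/dx when we differentiate it.

Move every term to one side and write the relation as F(x, y) = 0. Term by term,
  d/dx[x^4] = 4x^3
  d/dx[y^5] = 5y^4·y'
  d/dx[-6] = 0

The pieces without y' make up ∂F/∂x and the coefficient of y' is ∂F/∂y:
  ∂F/∂x = 4x^3,
  ∂F/∂y = 5y^4.

Since d/dx[F] = ∂F/∂x + (∂F/∂y)·y' = 0, solve for y':
  (∂F/∂y)·y' = -∂F/∂x
  dy/dx = -(∂F/∂x)/(∂F/∂y) = -(4x^3)/(5y^4) = -4x^3/(5y^4)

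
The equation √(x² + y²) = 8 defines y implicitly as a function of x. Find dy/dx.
Take d/dx of both sides. Since y is implicitly a function of x, the chain rule attaches a y' = dy/dx factor whenever we differentiate through y.

Set F(x, y) = (left side) − (right side), so the curve is F = 0. Differentiating each term of F:
  d/dx[√(x^2 + y^2)] = (x + y·y')/√(x^2 + y^2)
  d/dx[-8] = 0

Collecting, the y'-free part is the partial derivative in x and the y' coefficient is the partial derivative in y:
  ∂F/∂x = x/√(x^2 + y^2)
  ∂F/∂y = y/√(x^2 + y^2)

so d/dx[F(x, y(x))] = ∂F/∂x + (∂F/∂y)·y' = 0. Rearranging,
  dy/dx = -(∂F/∂x)/(∂F/∂y) = -(x/√(x^2 + y^2))/(y/√(x^2 + y^2)) = -x/y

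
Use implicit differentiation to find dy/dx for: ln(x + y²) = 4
Take d/dx of both sides. Since y is implicitly a function of x, the chain rule attaches a y' = dy/dx factor whenever we differentiate through y.

Set F(x, y) = (left side) − (right side), so the curve is F = 0. Differentiating each term of F:
  d/dx[ln(x + y^2)] = (2y·y' + 1)/(x + y^2)
  d/dx[-4] = 0

Collecting, the y'-free part is the partial derivative in x and the y' coefficient is the partial derivative in y:
  ∂F/∂x = 1/(x + y^2)
  ∂F/∂y = 2y/(x + y^2)

so d/dx[F(x, y(x))] = ∂F/∂x + (∂F/∂y)·y' = 0. Rearranging,
  dy/dx = -(∂F/∂x)/(∂F/∂y) = -(1/(x + y^2))/(2y/(x + y^2)) = -1/(2y)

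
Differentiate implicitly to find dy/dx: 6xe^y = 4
Differentiate both sides with respect to x, treating y as y(x). By the chain rule, any term containing y contributes a factor of y' = dy/dx when we differentiate it.

Move every term to one side and write the relation as F(x, y) = 0. Term by term,
  d/dx[6x·e^(y)] = 6x·y'·e^(y) + 6e^(y)
  d/dx[-4] = 0

The pieces without y' make up ∂F/∂x and the coefficient of y' is ∂F/∂y:
  ∂F/∂x = 6e^(y),
  ∂F/∂y = 6x·e^(y).

Since d/dx[F] = ∂F/∂x + (∂F/∂y)·y' = 0, solve for y':
  (∂F/∂y)·y' = -∂F/∂x
  dy/dx = -(∂F/∂x)/(∂F/∂y) = -(6e^(y))/(6x·e^(y)) = -1/x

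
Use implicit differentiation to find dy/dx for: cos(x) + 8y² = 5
Differentiate both sides with respect to x, treating y as y(x). By the chain rule, any term containing y contributes a factor of y' = dy/dx when we differentiate it.

Move every term to one side and write the relation as F(x, y) = 0. Term by term,
  d/dx[8y^2] = 16y·y'
  d/dx[cos(x)] = -sin(x)
  d/dx[-5] = 0

The pieces without y' make up ∂F/∂x and the coefficient of y' is ∂F/∂y:
  ∂F/∂x = -sin(x),
  ∂F/∂y = 16y.

Since d/dx[F] = ∂F/∂x + (∂F/∂y)·y' = 0, solve for y':
  (∂F/∂y)·y' = -∂F/∂x
  dy/dx = -(∂F/∂x)/(∂F/∂y) = -(-sin(x))/(16y) = sin(x)/(16y)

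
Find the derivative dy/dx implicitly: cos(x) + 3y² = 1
Apply d/dx to both sides, remembering that y depends on x. Each occurrence of y therefore brings in a y' = dy/dx via the chain rule.

With F(x, y) equal to the left-hand side minus the right, differentiate F term by term:
  d/dx[3y^2] = 6y·y'
  d/dx[cos(x)] = -sin(x)
  d/dx[-1] = 0
Adding these up, d/dx[F] = 0 becomes
  (-sin(x)) + (6y)·y' = 0,
so isolating y',
  dy/dx = -(-sin(x))/(6y) = sin(x)/(6y)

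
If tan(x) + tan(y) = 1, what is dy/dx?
Take d/dx of both sides. Since y is implicitly a function of x, the chain rule attaches a y' = dy/dx factor whenever we differentiate through y.

Set F(x, y) = (left side) − (right side), so the curve is F = 0. Differentiating each term of F:
  d/dx[tan(x)] = tan(x)^2 + 1
  d/dx[tan(y)] = y'(tan(y)^2 + 1)
  d/dx[-1] = 0

Collecting, the y'-free part is the partial derivative in x and the y' coefficient is the partial derivative in y:
  ∂F/∂x = tan(x)^2 + 1
  ∂F/∂y = tan(y)^2 + 1

so d/dx[F(x, y(x))] = ∂F/∂x + (∂F/∂y)·y' = 0. Rearranging,
  dy/dx = -(∂F/∂x)/(∂F/∂y) = -(tan(x)^2 + 1)/(tan(y)^2 + 1) = -cos(y)^2/cos(x)^2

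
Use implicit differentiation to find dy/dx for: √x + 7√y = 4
Take d/dx of both sides. Since y is implicitly a function of x, the chain rule attaches a y' = dy/dx factor whenever we differentiate through y.

Set F(x, y) = (left side) − (right side), so the curve is F = 0. Differentiating each term of F:
  d/dx[√(x)] = 1/(2√(x))
  d/dx[7√(y)] = 7·y'/(2√(y))
  d/dx[-4] = 0

Collecting, the y'-free part is the partial derivative in x and the y' coefficient is the partial derivative in y:
  ∂F/∂x = 1/(2√(x))
  ∂F/∂y = 7/(2√(y))

so d/dx[F(x, y(x))] = ∂F/∂x + (∂F/∂y)·y' = 0. Rearranging,
  dy/dx = -(∂F/∂x)/(∂F/∂y) = -(1/(2√(x)))/(7/(2√(y))) = -√(y)/(7√(x))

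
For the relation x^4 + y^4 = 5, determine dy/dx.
Take d/dx of both sides. Since y is implicitly a function of x, the chain rule attaches a y' = dy/dx factor whenever we differentiate through y.

Set F(x, y) = (left side) − (right side), so the curve is F = 0. Differentiating each term of F:
  d/dx[x^4] = 4x^3
  d/dx[y^4] = 4y^3·y'
  d/dx[-5] = 0

Collecting, the y'-free part is the partial derivative in x and the y' coefficient is the partial derivative in y:
  ∂F/∂x = 4x^3
  ∂F/∂y = 4y^3

so d/dx[F(x, y(x))] = ∂F/∂x + (∂F/∂y)·y' = 0. Rearranging,
  dy/dx = -(∂F/∂x)/(∂F/∂y) = -(4x^3)/(4y^3) = -x^3/y^3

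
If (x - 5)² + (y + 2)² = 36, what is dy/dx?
Apply d/dx to both sides, remembering that y depends on x. Each occurrence of y therefore brings in a y' = dy/dx via the chain rule.

With F(x, y) equal to the left-hand side minus the right, differentiate F term by term:
  d/dx[(x - 5)^2] = 2x - 10
  d/dx[(y + 2)^2] = 2·y'(y + 2)
  d/dx[-36] = 0
Adding these up, d/dx[F] = 0 becomes
  (2x - 10) + (2y + 4)·y' = 0,
so isolating y',
  dy/dx = -(2x - 10)/(2y + 4) = (5 - x)/(y + 2)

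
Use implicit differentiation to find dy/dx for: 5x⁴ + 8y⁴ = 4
Take d/dx of both sides. Since y is implicitly a function of x, the chain rule attaches a y' = dy/dx factor whenever we differentiate through y.

Set F(x, y) = (left side) − (right side), so the curve is F = 0. Differentiating each term of F:
  d/dx[5x^4] = 20x^3
  d/dx[8y^4] = 32y^3·y'
  d/dx[-4] = 0

Collecting, the y'-free part is the partial derivative in x and the y' coefficient is the partial derivative in y:
  ∂F/∂x = 20x^3
  ∂F/∂y = 32y^3

so d/dx[F(x, y(x))] = ∂F/∂x + (∂F/∂y)·y' = 0. Rearranging,
  dy/dx = -(∂F/∂x)/(∂F/∂y) = -(20x^3)/(32y^3) = -5x^3/(8y^3)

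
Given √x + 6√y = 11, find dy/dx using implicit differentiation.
Apply d/dx to both sides, remembering that y depends on x. Each occurrence of y therefore brings in a y' = dy/dx via the chain rule.

With F(x, y) equal to the left-hand side minus the right, differentiate F term by term:
  d/dx[√(x)] = 1/(2√(x))
  d/dx[6√(y)] = 3·y'/√(y)
  d/dx[-11] = 0
Adding these up, d/dx[F] = 0 becomes
  (1/(2√(x))) + (3/√(y))·y' = 0,
so isolating y',
  dy/dx = -(1/(2√(x)))/(3/√(y)) = -√(y)/(6√(x))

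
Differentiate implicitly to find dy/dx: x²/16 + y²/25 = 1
Differentiate both sides with respect to x, treating y as y(x). By the chain rule, any term containing y contributes a factor of y' = dy/dx when we differentiate it.

Move every term to one side and write the relation as F(x, y) = 0. Term by term,
  d/dx[x^2/16] = x/8
  d/dx[y^2/25] = 2y·y'/25
  d/dx[-1] = 0

The pieces without y' make up ∂F/∂x and the coefficient of y' is ∂F/∂y:
  ∂F/∂x = x/8,
  ∂F/∂y = 2y/25.

Since d/dx[F] = ∂F/∂x + (∂F/∂y)·y' = 0, solve for y':
  (∂F/∂y)·y' = -∂F/∂x
  dy/dx = -(∂F/∂x)/(∂F/∂y) = -(x/8)/(2y/25) = -25x/(16y)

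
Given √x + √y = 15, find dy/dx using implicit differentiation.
Differentiate both sides with respect to x, treating y as y(x). By the chain rule, any term containing y contributes a factor of y' = dy/dx when we differentiate it.

Move every term to one side and write the relation as F(x, y) = 0. Term by term,
  d/dx[√(x)] = 1/(2√(x))
  d/dx[√(y)] = y'/(2√(y))
  d/dx[-15] = 0

The pieces without y' make up ∂F/∂x and the coefficient of y' is ∂F/∂y:
  ∂F/∂x = 1/(2√(x)),
  ∂F/∂y = 1/(2√(y)).

Since d/dx[F] = ∂F/∂x + (∂F/∂y)·y' = 0, solve for y':
  (∂F/∂y)·y' = -∂F/∂x
  dy/dx = -(∂F/∂x)/(∂F/∂y) = -(1/(2√(x)))/(1/(2√(y))) = -√(y)/√(x)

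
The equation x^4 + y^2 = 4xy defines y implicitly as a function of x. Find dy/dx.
Take d/dx of both sides. Since y is implicitly a function of x, the chain rule attaches a y' = dy/dx factor whenever we differentiate through y.

Set F(x, y) = (left side) − (right side), so the curve is F = 0. Differentiating each term of F:
  d/dx[x^4] = 4x^3
  d/dx[-4xy] = -4x·y' - 4y
  d/dx[y^2] = 2y·y'

Collecting, the y'-free part is the partial derivative in x and the y' coefficient is the partial derivative in y:
  ∂F/∂x = 4x^3 - 4y
  ∂F/∂y = -4x + 2y

so d/dx[F(x, y(x))] = ∂F/∂x + (∂F/∂y)·y' = 0. Rearranging,
  dy/dx = -(∂F/∂x)/(∂F/∂y) = -(4x^3 - 4y)/(-4x + 2y) = 2(x^3 - y)/(2x - y)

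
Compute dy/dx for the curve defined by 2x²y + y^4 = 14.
Differentiate both sides with respect to x, treating y as y(x). By the chain rule, any term containing y contributes a factor of y' = dy/dx when we differentiate it.

Move every term to one side and write the relation as F(x, y) = 0. Term by term,
  d/dx[2x^2y] = 2x^2·y' + 4xy
  d/dx[y^4] = 4y^3·y'
  d/dx[-14] = 0

The pieces without y' make up ∂F/∂x and the coefficient of y' is ∂F/∂y:
  ∂F/∂x = 4xy,
  ∂F/∂y = 2x^2 + 4y^3.

Since d/dx[F] = ∂F/∂x + (∂F/∂y)·y' = 0, solve for y':
  (∂F/∂y)·y' = -∂F/∂x
  dy/dx = -(∂F/∂x)/(∂F/∂y) = -(4xy)/(2x^2 + 4y^3) = -2xy/(x^2 + 2y^3)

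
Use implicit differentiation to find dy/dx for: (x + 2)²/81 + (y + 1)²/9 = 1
Differentiate both sides with respect to x, treating y as y(x). By the chain rule, any term containing y contributes a factor of y' = dy/dx when we differentiate it.

Move every term to one side and write the relation as F(x, y) = 0. Term by term,
  d/dx[(x + 2)^2/81] = 2x/81 + 4/81
  d/dx[(y + 1)^2/9] = 2·y'(y + 1)/9
  d/dx[-1] = 0

The pieces without y' make up ∂F/∂x and the coefficient of y' is ∂F/∂y:
  ∂F/∂x = 2x/81 + 4/81,
  ∂F/∂y = 2y/9 + 2/9.

Since d/dx[F] = ∂F/∂x + (∂F/∂y)·y' = 0, solve for y':
  (∂F/∂y)·y' = -∂F/∂x
  dy/dx = -(∂F/∂x)/(∂F/∂y) = -(2x/81 + 4/81)/(2y/9 + 2/9)
        = -(2(x + 2)/81)/(2(y + 1)/9) = (-x - 2)/(9(y + 1))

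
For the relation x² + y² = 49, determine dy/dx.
Differentiate the relation implicitly: treat y = y(x) and apply the chain rule, so every y-derivative picks up a y' = dy/dx factor.

With everything moved to the left-hand side, differentiate term by term:
  d/dx[x^2] = 2x
  d/dx[y^2] = 2y·y'
  d/dx[-49] = 0

Separating the contributions that come from x directly and those that come through y:
  without y':      2x
  multiplying y':  2y

so (2x) + (2y)·y' = 0, and therefore
  dy/dx = -(2x)/(2y) = -x/y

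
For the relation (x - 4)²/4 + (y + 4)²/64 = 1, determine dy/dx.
Differentiate both sides with respect to x, treating y as y(x). By the chain rule, any term containing y contributes a factor of y' = dy/dx when we differentiate it.

Move every term to one side and write the relation as F(x, y) = 0. Term by term,
  d/dx[(x - 4)^2/4] = x/2 - 2
  d/dx[(y + 4)^2/64] = y'(y + 4)/32
  d/dx[-1] = 0

The pieces without y' make up ∂F/∂x and the coefficient of y' is ∂F/∂y:
  ∂F/∂x = x/2 - 2,
  ∂F/∂y = y/32 + 1/8.

Since d/dx[F] = ∂F/∂x + (∂F/∂y)·y' = 0, solve for y':
  (∂F/∂y)·y' = -∂F/∂x
  dy/dx = -(∂F/∂x)/(∂F/∂y) = -(x/2 - 2)/(y/32 + 1/8)
        = -((x - 4)/2)/((y + 4)/32) = 16(4 - x)/(y + 4)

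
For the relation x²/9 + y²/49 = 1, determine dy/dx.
Apply d/dx to both sides, remembering that y depends on x. Each occurrence of y therefore brings in a y' = dy/dx via the chain rule.

With F(x, y) equal to the left-hand side minus the right, differentiate F term by term:
  d/dx[x^2/9] = 2x/9
  d/dx[y^2/49] = 2y·y'/49
  d/dx[-1] = 0
Adding these up, d/dx[F] = 0 becomes
  (2x/9) + (2y/49)·y' = 0,
so isolating y',
  dy/dx = -(2x/9)/(2y/49) = -49x/(9y)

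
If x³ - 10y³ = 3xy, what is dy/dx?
Apply d/dx to both sides, remembering that y depends on x. Each occurrence of y therefore brings in a y' = dy/dx via the chain rule.

With F(x, y) equal to the left-hand side minus the right, differentiate F term by term:
  d/dx[x^3] = 3x^2
  d/dx[-3xy] = -3x·y' - 3y
  d/dx[-10y^3] = -30y^2·y'
Adding these up, d/dx[F] = 0 becomes
  (3x^2 - 3y) + (-3x - 30y^2)·y' = 0,
so isolating y',
  dy/dx = -(3x^2 - 3y)/(-3x - 30y^2) = (x^2 - y)/(x + 10y^2)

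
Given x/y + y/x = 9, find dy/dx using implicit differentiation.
Differentiate both sides with respect to x, treating y as y(x). By the chain rule, any term containing y contributes a factor of y' = dy/dx when we differentiate it.

Move every term to one side and write the relation as F(x, y) = 0. Term by term,
  d/dx[x/y] = -x·y'/y^2 + 1/y
  d/dx[y/x] = y'/x - y/x^2
  d/dx[-9] = 0

The pieces without y' make up ∂F/∂x and the coefficient of y' is ∂F/∂y:
  ∂F/∂x = 1/y - y/x^2,
  ∂F/∂y = -x/y^2 + 1/x.

Since d/dx[F] = ∂F/∂x + (∂F/∂y)·y' = 0, solve for y':
  (∂F/∂y)·y' = -∂F/∂x
  dy/dx = -(∂F/∂x)/(∂F/∂y) = -(1/y - y/x^2)/(-x/y^2 + 1/x)
        = -((x - y)(x + y)/(x^2y))/(-(x - y)(x + y)/(xy^2)) = y/x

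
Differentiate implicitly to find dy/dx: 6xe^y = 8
Take d/dx of both sides. Since y is implicitly a function of x, the chain rule attaches a y' = dy/dx factor whenever we differentiate through y.

Set F(x, y) = (left side) − (right side), so the curve is F = 0. Differentiating each term of F:
  d/dx[6x·e^(y)] = 6x·y'·e^(y) + 6e^(y)
  d/dx[-8] = 0

Collecting, the y'-free part is the partial derivative in x and the y' coefficient is the partial derivative in y:
  ∂F/∂x = 6e^(y)
  ∂F/∂y = 6x·e^(y)

so d/dx[F(x, y(x))] = ∂F/∂x + (∂F/∂y)·y' = 0. Rearranging,
  dy/dx = -(∂F/∂x)/(∂F/∂y) = -(6e^(y))/(6x·e^(y)) = -1/x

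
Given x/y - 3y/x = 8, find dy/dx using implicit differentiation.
Take d/dx of both sides. Since y is implicitly a function of x, the chain rule attaches a y' = dy/dx factor whenever we differentiate through y.

Set F(x, y) = (left side) − (right side), so the curve is F = 0. Differentiating each term of F:
  d/dx[x/y] = -x·y'/y^2 + 1/y
  d/dx[-3y/x] = -3·y'/x + 3y/x^2
  d/dx[-8] = 0

Collecting, the y'-free part is the partial derivative in x and the y' coefficient is the partial derivative in y:
  ∂F/∂x = 1/y + 3y/x^2
  ∂F/∂y = -x/y^2 - 3/x

so d/dx[F(x, y(x))] = ∂F/∂x + (∂F/∂y)·y' = 0. Rearranging,
  dy/dx = -(∂F/∂x)/(∂F/∂y) = -(1/y + 3y/x^2)/(-x/y^2 - 3/x)
        = -((x^2 + 3y^2)/(x^2y))/(-(x^2 + 3y^2)/(xy^2)) = y/x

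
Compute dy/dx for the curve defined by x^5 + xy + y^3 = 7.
Differentiate the relation implicitly: treat y = y(x) and apply the chain rule, so every y-derivative picks up a y' = dy/dx factor.

With everything moved to the left-hand side, differentiate term by term:
  d/dx[x^5] = 5x^4
  d/dx[xy] = x·y' + y
  d/dx[y^3] = 3y^2·y'
  d/dx[-7] = 0

Separating the contributions that come from x directly and those that come through y:
  without y':      5x^4 + y
  multiplying y':  x + 3y^2

so (5x^4 + y) + (x + 3y^2)·y' = 0, and therefore
  dy/dx = -(5x^4 + y)/(x + 3y^2) = (-5x^4 - y)/(x + 3y^2)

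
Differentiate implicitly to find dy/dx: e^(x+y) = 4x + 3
Take d/dx of both sides. Since y is implicitly a function of x, the chain rule attaches a y' = dy/dx factor whenever we differentiate through y.

Set F(x, y) = (left side) − (right side), so the curve is F = 0. Differentiating each term of F:
  d/dx[-4x] = -4
  d/dx[e^(x + y)] = (y' + 1)·e^(x + y)
  d/dx[-3] = 0

Collecting, the y'-free part is the partial derivative in x and the y' coefficient is the partial derivative in y:
  ∂F/∂x = e^(x + y) - 4
  ∂F/∂y = e^(x + y)

so d/dx[F(x, y(x))] = ∂F/∂x + (∂F/∂y)·y' = 0. Rearranging,
  dy/dx = -(∂F/∂x)/(∂F/∂y) = -(e^(x + y) - 4)/(e^(x + y)) = 4e^(-x - y) - 1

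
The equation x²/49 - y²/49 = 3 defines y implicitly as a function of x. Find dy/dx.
Take d/dx of both sides. Since y is implicitly a function of x, the chain rule attaches a y' = dy/dx factor whenever we differentiate through y.

Set F(x, y) = (left side) − (right side), so the curve is F = 0. Differentiating each term of F:
  d/dx[x^2/49] = 2x/49
  d/dx[-y^2/49] = -2y·y'/49
  d/dx[-3] = 0

Collecting, the y'-free part is the partial derivative in x and the y' coefficient is the partial derivative in y:
  ∂F/∂x = 2x/49
  ∂F/∂y = -2y/49

so d/dx[F(x, y(x))] = ∂F/∂x + (∂F/∂y)·y' = 0. Rearranging,
  dy/dx = -(∂F/∂x)/(∂F/∂y) = -(2x/49)/(-2y/49) = x/y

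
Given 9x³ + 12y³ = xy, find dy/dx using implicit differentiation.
Differentiate both sides with respect to x, treating y as y(x). By the chain rule, any term containing y contributes a factor of y' = dy/dx when we differentiate it.

Move every term to one side and write the relation as F(x, y) = 0. Term by term,
  d/dx[9x^3] = 27x^2
  d/dx[-xy] = -x·y' - y
  d/dx[12y^3] = 36y^2·y'

The pieces without y' make up ∂F/∂x and the coefficient of y' is ∂F/∂y:
  ∂F/∂x = 27x^2 - y,
  ∂F/∂y = -x + 36y^2.

Since d/dx[F] = ∂F/∂x + (∂F/∂y)·y' = 0, solve for y':
  (∂F/∂y)·y' = -∂F/∂x
  dy/dx = -(∂F/∂x)/(∂F/∂y) = -(27x^2 - y)/(-x + 36y^2) = (27x^2 - y)/(x - 36y^2)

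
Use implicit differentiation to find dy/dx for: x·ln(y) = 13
Take d/dx of both sides. Since y is implicitly a function of x, the chain rule attaches a y' = dy/dx factor whenever we differentiate through y.

Set F(x, y) = (left side) − (right side), so the curve is F = 0. Differentiating each term of F:
  d/dx[x·ln(y)] = x·y'/y + ln(y)
  d/dx[-13] = 0

Collecting, the y'-free part is the partial derivative in x and the y' coefficient is the partial derivative in y:
  ∂F/∂x = ln(y)
  ∂F/∂y = x/y

so d/dx[F(x, y(x))] = ∂F/∂x + (∂F/∂y)·y' = 0. Rearranging,
  dy/dx = -(∂F/∂x)/(∂F/∂y) = -(ln(y))/(x/y) = -y·ln(y)/x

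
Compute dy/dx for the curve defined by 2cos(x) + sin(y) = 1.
Apply d/dx to both sides, remembering that y depends on x. Each occurrence of y therefore brings in a y' = dy/dx via the chain rule.

With F(x, y) equal to the left-hand side minus the right, differentiate F term by term:
  d/dx[sin(y)] = y'·cos(y)
  d/dx[2cos(x)] = -2sin(x)
  d/dx[-1] = 0
Adding these up, d/dx[F] = 0 becomes
  (-2sin(x)) + (cos(y))·y' = 0,
so isolating y',
  dy/dx = -(-2sin(x))/(cos(y)) = 2sin(x)/cos(y)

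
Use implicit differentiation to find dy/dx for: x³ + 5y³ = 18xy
Take d/dx of both sides. Since y is implicitly a function of x, the chain rule attaches a y' = dy/dx factor whenever we differentiate through y.

Set F(x, y) = (left side) − (right side), so the curve is F = 0. Differentiating each term of F:
  d/dx[x^3] = 3x^2
  d/dx[-18xy] = -18x·y' - 18y
  d/dx[5y^3] = 15y^2·y'

Collecting, the y'-free part is the partial derivative in x and the y' coefficient is the partial derivative in y:
  ∂F/∂x = 3x^2 - 18y
  ∂F/∂y = -18x + 15y^2

so d/dx[F(x, y(x))] = ∂F/∂x + (∂F/∂y)·y' = 0. Rearranging,
  dy/dx = -(∂F/∂x)/(∂F/∂y) = -(3x^2 - 18y)/(-18x + 15y^2) = (x^2 - 6y)/(6x - 5y^2)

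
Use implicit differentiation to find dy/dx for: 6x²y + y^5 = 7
Differentiate both sides with respect to x, treating y as y(x). By the chain rule, any term containing y contributes a factor of y' = dy/dx when we differentiate it.

Move every term to one side and write the relation as F(x, y) = 0. Term by term,
  d/dx[6x^2y] = 6x^2·y' + 12xy
  d/dx[y^5] = 5y^4·y'
  d/dx[-7] = 0

The pieces without y' make up ∂F/∂x and the coefficient of y' is ∂F/∂y:
  ∂F/∂x = 12xy,
  ∂F/∂y = 6x^2 + 5y^4.

Since d/dx[F] = ∂F/∂x + (∂F/∂y)·y' = 0, solve for y':
  (∂F/∂y)·y' = -∂F/∂x
  dy/dx = -(∂F/∂x)/(∂F/∂y) = -(12xy)/(6x^2 + 5y^4) = -12xy/(6x^2 + 5y^4)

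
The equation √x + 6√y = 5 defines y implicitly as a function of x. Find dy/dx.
Differentiate the relation implicitly: treat y = y(x) and apply the chain rule, so every y-derivative picks up a y' = dy/dx factor.

With everything moved to the left-hand side, differentiate term by term:
  d/dx[√(x)] = 1/(2√(x))
  d/dx[6√(y)] = 3·y'/√(y)
  d/dx[-5] = 0

Separating the contributions that come from x directly and those that come through y:
  without y':      1/(2√(x))
  multiplying y':  3/√(y)

so (1/(2√(x))) + (3/√(y))·y' = 0, and therefore
  dy/dx = -(1/(2√(x)))/(3/√(y)) = -√(y)/(6√(x))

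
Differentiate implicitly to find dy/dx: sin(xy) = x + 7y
Take d/dx of both sides. Since y is implicitly a function of x, the chain rule attaches a y' = dy/dx factor whenever we differentiate through y.

Set F(x, y) = (left side) − (right side), so the curve is F = 0. Differentiating each term of F:
  d/dx[-x] = -1
  d/dx[-7y] = -7·y'
  d/dx[sin(xy)] = (x·y' + y)·cos(xy)

Collecting, the y'-free part is the partial derivative in x and the y' coefficient is the partial derivative in y:
  ∂F/∂x = y·cos(xy) - 1
  ∂F/∂y = x·cos(xy) - 7

so d/dx[F(x, y(x))] = ∂F/∂x + (∂F/∂y)·y' = 0. Rearranging,
  dy/dx = -(∂F/∂x)/(∂F/∂y) = -(y·cos(xy) - 1)/(x·cos(xy) - 7) = (-y·cos(xy) + 1)/(x·cos(xy) - 7)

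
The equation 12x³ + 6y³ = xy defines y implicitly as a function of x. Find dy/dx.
Differentiate both sides with respect to x, treating y as y(x). By the chain rule, any term containing y contributes a factor of y' = dy/dx when we differentiate it.

Move every term to one side and write the relation as F(x, y) = 0. Term by term,
  d/dx[12x^3] = 36x^2
  d/dx[-xy] = -x·y' - y
  d/dx[6y^3] = 18y^2·y'

The pieces without y' make up ∂F/∂x and the coefficient of y' is ∂F/∂y:
  ∂F/∂x = 36x^2 - y,
  ∂F/∂y = -x + 18y^2.

Since d/dx[F] = ∂F/∂x + (∂F/∂y)·y' = 0, solve for y':
  (∂F/∂y)·y' = -∂F/∂x
  dy/dx = -(∂F/∂x)/(∂F/∂y) = -(36x^2 - y)/(-x + 18y^2) = (36x^2 - y)/(x - 18y^2)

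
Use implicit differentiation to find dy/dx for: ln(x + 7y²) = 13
Apply d/dx to both sides, remembering that y depends on x. Each occurrence of y therefore brings in a y' = dy/dx via the chain rule.

With F(x, y) equal to the left-hand side minus the right, differentiate F term by term:
  d/dx[ln(x + 7y^2)] = (14y·y' + 1)/(x + 7y^2)
  d/dx[-13] = 0
Adding these up, d/dx[F] = 0 becomes
  (1/(x + 7y^2)) + (14y/(x + 7y^2))·y' = 0,
so isolating y',
  dy/dx = -(1/(x + 7y^2))/(14y/(x + 7y^2)) = -1/(14y)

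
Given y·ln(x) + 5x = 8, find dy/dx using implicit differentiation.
Apply d/dx to both sides, remembering that y depends on x. Each occurrence of y therefore brings in a y' = dy/dx via the chain rule.

With F(x, y) equal to the left-hand side minus the right, differentiate F term by term:
  d/dx[5x] = 5
  d/dx[y·ln(x)] = y'·ln(x) + y/x
  d/dx[-8] = 0
Adding these up, d/dx[F] = 0 becomes
  (5 + y/x) + (ln(x))·y' = 0,
so isolating y',
  dy/dx = -(5 + y/x)/(ln(x))
        = -((5x + y)/x)/(ln(x)) = (-5x - y)/(x·ln(x))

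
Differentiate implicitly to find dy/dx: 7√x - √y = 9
Apply d/dx to both sides, remembering that y depends on x. Each occurrence of y therefore brings in a y' = dy/dx via the chain rule.

With F(x, y) equal to the left-hand side minus the right, differentiate F term by term:
  d/dx[7√(x)] = 7/(2√(x))
  d/dx[-√(y)] = -y'/(2√(y))
  d/dx[-9] = 0
Adding these up, d/dx[F] = 0 becomes
  (7/(2√(x))) + (-1/(2√(y)))·y' = 0,
so isolating y',
  dy/dx = -(7/(2√(x)))/(-1/(2√(y))) = 7√(y)/√(x)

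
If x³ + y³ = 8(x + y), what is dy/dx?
Take d/dx of both sides. Since y is implicitly a function of x, the chain rule attaches a y' = dy/dx factor whenever we differentiate through y.

Set F(x, y) = (left side) − (right side), so the curve is F = 0. Differentiating each term of F:
  d/dx[x^3] = 3x^2
  d/dx[-8x] = -8
  d/dx[y^3] = 3y^2·y'
  d/dx[-8y] = -8·y'

Collecting, the y'-free part is the partial derivative in x and the y' coefficient is the partial derivative in y:
  ∂F/∂x = 3x^2 - 8
  ∂F/∂y = 3y^2 - 8

so d/dx[F(x, y(x))] = ∂F/∂x + (∂F/∂y)·y' = 0. Rearranging,
  dy/dx = -(∂F/∂x)/(∂F/∂y) = -(3x^2 - 8)/(3y^2 - 8) = (8 - 3x^2)/(3y^2 - 8)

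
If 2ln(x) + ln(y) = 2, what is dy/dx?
Apply d/dx to both sides, remembering that y depends on x. Each occurrence of y therefore brings in a y' = dy/dx via the chain rule.

With F(x, y) equal to the left-hand side minus the right, differentiate F term by term:
  d/dx[2ln(x)] = 2/x
  d/dx[ln(y)] = y'/y
  d/dx[-2] = 0
Adding these up, d/dx[F] = 0 becomes
  (2/x) + (1/y)·y' = 0,
so isolating y',
  dy/dx = -(2/x)/(1/y) = -2y/x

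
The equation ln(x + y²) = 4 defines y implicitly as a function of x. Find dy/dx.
Apply d/dx to both sides, remembering that y depends on x. Each occurrence of y therefore brings in a y' = dy/dx via the chain rule.

With F(x, y) equal to the left-hand side minus the right, differentiate F term by term:
  d/dx[ln(x + y^2)] = (2y·y' + 1)/(x + y^2)
  d/dx[-4] = 0
Adding these up, d/dx[F] = 0 becomes
  (1/(x + y^2)) + (2y/(x + y^2))·y' = 0,
so isolating y',
  dy/dx = -(1/(x + y^2))/(2y/(x + y^2)) = -1/(2y)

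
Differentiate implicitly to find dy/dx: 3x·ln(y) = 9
Differentiate both sides with respect to x, treating y as y(x). By the chain rule, any term containing y contributes a factor of y' = dy/dx when we differentiate it.

Move every term to one side and write the relation as F(x, y) = 0. Term by term,
  d/dx[3x·ln(y)] = 3x·y'/y + 3ln(y)
  d/dx[-9] = 0

The pieces without y' make up ∂F/∂x and the coefficient of y' is ∂F/∂y:
  ∂F/∂x = 3ln(y),
  ∂F/∂y = 3x/y.

Since d/dx[F] = ∂F/∂x + (∂F/∂y)·y' = 0, solve for y':
  (∂F/∂y)·y' = -∂F/∂x
  dy/dx = -(∂F/∂x)/(∂F/∂y) = -(3ln(y))/(3x/y) = -y·ln(y)/x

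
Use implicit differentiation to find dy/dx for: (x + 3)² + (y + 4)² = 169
Take d/dx of both sides. Since y is implicitly a function of x, the chain rule attaches a y' = dy/dx factor whenever we differentiate through y.

Set F(x, y) = (left side) − (right side), so the curve is F = 0. Differentiating each term of F:
  d/dx[(x + 3)^2] = 2x + 6
  d/dx[(y + 4)^2] = 2·y'(y + 4)
  d/dx[-169] = 0

Collecting, the y'-free part is the partial derivative in x and the y' coefficient is the partial derivative in y:
  ∂F/∂x = 2x + 6
  ∂F/∂y = 2y + 8

so d/dx[F(x, y(x))] = ∂F/∂x + (∂F/∂y)·y' = 0. Rearranging,
  dy/dx = -(∂F/∂x)/(∂F/∂y) = -(2x + 6)/(2y + 8) = (-x - 3)/(y + 4)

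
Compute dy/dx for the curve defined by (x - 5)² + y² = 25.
Apply d/dx to both sides, remembering that y depends on x. Each occurrence of y therefore brings in a y' = dy/dx via the chain rule.

With F(x, y) equal to the left-hand side minus the right, differentiate F term by term:
  d/dx[y^2] = 2y·y'
  d/dx[(x - 5)^2] = 2x - 10
  d/dx[-25] = 0
Adding these up, d/dx[F] = 0 becomes
  (2x - 10) + (2y)·y' = 0,
so isolating y',
  dy/dx = -(2x - 10)/(2y) = (5 - x)/y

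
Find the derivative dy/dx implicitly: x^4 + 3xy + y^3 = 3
Apply d/dx to both sides, remembering that y depends on x. Each occurrence of y therefore brings in a y' = dy/dx via the chain rule.

With F(x, y) equal to the left-hand side minus the right, differentiate F term by term:
  d/dx[x^4] = 4x^3
  d/dx[3xy] = 3x·y' + 3y
  d/dx[y^3] = 3y^2·y'
  d/dx[-3] = 0
Adding these up, d/dx[F] = 0 becomes
  (4x^3 + 3y) + (3x + 3y^2)·y' = 0,
so isolating y',
  dy/dx = -(4x^3 + 3y)/(3x + 3y^2) = (-4x^3/3 - y)/(x + y^2)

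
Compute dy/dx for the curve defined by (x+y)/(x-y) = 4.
Differentiate the relation implicitly: treat y = y(x) and apply the chain rule, so every y-derivative picks up a y' = dy/dx factor.

With everything moved to the left-hand side, differentiate term by term:
  d/dx[(x + y)/(x - y)] = (y' + 1)/(x - y) + (x + y)(y' - 1)/(x - y)^2
  d/dx[-4] = 0

Separating the contributions that come from x directly and those that come through y:
  without y':      1/(x - y) - (x + y)/(x - y)^2
  multiplying y':  1/(x - y) + (x + y)/(x - y)^2

so (1/(x - y) - (x + y)/(x - y)^2) + (1/(x - y) + (x + y)/(x - y)^2)·y' = 0, and therefore
  dy/dx = -(1/(x - y) - (x + y)/(x - y)^2)/(1/(x - y) + (x + y)/(x - y)^2)
        = -(-2y/(x - y)^2)/(2x/(x - y)^2) = y/x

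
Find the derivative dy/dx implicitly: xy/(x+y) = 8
Apply d/dx to both sides, remembering that y depends on x. Each occurrence of y therefore brings in a y' = dy/dx via the chain rule.

With F(x, y) equal to the left-hand side minus the right, differentiate F term by term:
  d/dx[xy/(x + y)] = xy(-y' - 1)/(x + y)^2 + x·y'/(x + y) + y/(x + y)
  d/dx[-8] = 0
Adding these up, d/dx[F] = 0 becomes
  (-xy/(x + y)^2 + y/(x + y)) + (-xy/(x + y)^2 + x/(x + y))·y' = 0,
so isolating y',
  dy/dx = -(-xy/(x + y)^2 + y/(x + y))/(-xy/(x + y)^2 + x/(x + y))
        = -(y^2/(x + y)^2)/(x^2/(x + y)^2) = -y^2/x^2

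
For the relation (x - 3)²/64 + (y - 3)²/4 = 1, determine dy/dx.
Differentiate the relation implicitly: treat y = y(x) and apply the chain rule, so every y-derivative picks up a y' = dy/dx factor.

With everything moved to the left-hand side, differentiate term by term:
  d/dx[(x - 3)^2/64] = x/32 - 3/32
  d/dx[(y - 3)^2/4] = y'(y - 3)/2
  d/dx[-1] = 0

Separating the contributions that come from x directly and those that come through y:
  without y':      x/32 - 3/32
  multiplying y':  y/2 - 3/2

so (x/32 - 3/32) + (y/2 - 3/2)·y' = 0, and therefore
  dy/dx = -(x/32 - 3/32)/(y/2 - 3/2)
        = -((x - 3)/32)/((y - 3)/2) = (3 - x)/(16(y - 3))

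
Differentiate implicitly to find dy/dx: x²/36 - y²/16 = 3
Differentiate both sides with respect to x, treating y as y(x). By the chain rule, any term containing y contributes a factor of y' = dy/dx when we differentiate it.

Move every term to one side and write the relation as F(x, y) = 0. Term by term,
  d/dx[x^2/36] = x/18
  d/dx[-y^2/16] = -y·y'/8
  d/dx[-3] = 0

The pieces without y' make up ∂F/∂x and the coefficient of y' is ∂F/∂y:
  ∂F/∂x = x/18,
  ∂F/∂y = -y/8.

Since d/dx[F] = ∂F/∂x + (∂F/∂y)·y' = 0, solve for y':
  (∂F/∂y)·y' = -∂F/∂x
  dy/dx = -(∂F/∂x)/(∂F/∂y) = -(x/18)/(-y/8) = 4x/(9y)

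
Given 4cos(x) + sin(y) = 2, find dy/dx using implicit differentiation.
Take d/dx of both sides. Since y is implicitly a function of x, the chain rule attaches a y' = dy/dx factor whenever we differentiate through y.

Set F(x, y) = (left side) − (right side), so the curve is F = 0. Differentiating each term of F:
  d/dx[sin(y)] = y'·cos(y)
  d/dx[4cos(x)] = -4sin(x)
  d/dx[-2] = 0

Collecting, the y'-free part is the partial derivative in x and the y' coefficient is the partial derivative in y:
  ∂F/∂x = -4sin(x)
  ∂F/∂y = cos(y)

so d/dx[F(x, y(x))] = ∂F/∂x + (∂F/∂y)·y' = 0. Rearranging,
  dy/dx = -(∂F/∂x)/(∂F/∂y) = -(-4sin(x))/(cos(y)) = 4sin(x)/cos(y)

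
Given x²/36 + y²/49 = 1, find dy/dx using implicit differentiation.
Differentiate both sides with respect to x, treating y as y(x). By the chain rule, any term containing y contributes a factor of y' = dy/dx when we differentiate it.

Move every term to one side and write the relation as F(x, y) = 0. Term by term,
  d/dx[x^2/36] = x/18
  d/dx[y^2/49] = 2y·y'/49
  d/dx[-1] = 0

The pieces without y' make up ∂F/∂x and the coefficient of y' is ∂F/∂y:
  ∂F/∂x = x/18,
  ∂F/∂y = 2y/49.

Since d/dx[F] = ∂F/∂x + (∂F/∂y)·y' = 0, solve for y':
  (∂F/∂y)·y' = -∂F/∂x
  dy/dx = -(∂F/∂x)/(∂F/∂y) = -(x/18)/(2y/49) = -49x/(36y)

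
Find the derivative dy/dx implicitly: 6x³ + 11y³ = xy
Differentiate both sides with respect to x, treating y as y(x). By the chain rule, any term containing y contributes a factor of y' = dy/dx when we differentiate it.

Move every term to one side and write the relation as F(x, y) = 0. Term by term,
  d/dx[6x^3] = 18x^2
  d/dx[-xy] = -x·y' - y
  d/dx[11y^3] = 33y^2·y'

The pieces without y' make up ∂F/∂x and the coefficient of y' is ∂F/∂y:
  ∂F/∂x = 18x^2 - y,
  ∂F/∂y = -x + 33y^2.

Since d/dx[F] = ∂F/∂x + (∂F/∂y)·y' = 0, solve for y':
  (∂F/∂y)·y' = -∂F/∂x
  dy/dx = -(∂F/∂x)/(∂F/∂y) = -(18x^2 - y)/(-x + 33y^2) = (18x^2 - y)/(x - 33y^2)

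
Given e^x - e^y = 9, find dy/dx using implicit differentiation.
Differentiate both sides with respect to x, treating y as y(x). By the chain rule, any term containing y contributes a factor of y' = dy/dx when we differentiate it.

Move every term to one side and write the relation as F(x, y) = 0. Term by term,
  d/dx[e^(x)] = e^(x)
  d/dx[-e^(y)] = -y'·e^(y)
  d/dx[-9] = 0

The pieces without y' make up ∂F/∂x and the coefficient of y' is ∂F/∂y:
  ∂F/∂x = e^(x),
  ∂F/∂y = -e^(y).

Since d/dx[F] = ∂F/∂x + (∂F/∂y)·y' = 0, solve for y':
  (∂F/∂y)·y' = -∂F/∂x
  dy/dx = -(∂F/∂x)/(∂F/∂y) = -(e^(x))/(-e^(y)) = e^(x - y)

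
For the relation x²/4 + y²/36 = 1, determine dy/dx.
Take d/dx of both sides. Since y is implicitly a function of x, the chain rule attaches a y' = dy/dx factor whenever we differentiate through y.

Set F(x, y) = (left side) − (right side), so the curve is F = 0. Differentiating each term of F:
  d/dx[x^2/4] = x/2
  d/dx[y^2/36] = y·y'/18
  d/dx[-1] = 0

Collecting, the y'-free part is the partial derivative in x and the y' coefficient is the partial derivative in y:
  ∂F/∂x = x/2
  ∂F/∂y = y/18

so d/dx[F(x, y(x))] = ∂F/∂x + (∂F/∂y)·y' = 0. Rearranging,
  dy/dx = -(∂F/∂x)/(∂F/∂y) = -(x/2)/(y/18) = -9x/y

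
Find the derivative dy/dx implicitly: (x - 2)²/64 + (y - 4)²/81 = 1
Differentiate both sides with respect to x, treating y as y(x). By the chain rule, any term containing y contributes a factor of y' = dy/dx when we differentiate it.

Move every term to one side and write the relation as F(x, y) = 0. Term by term,
  d/dx[(x - 2)^2/64] = x/32 - 1/16
  d/dx[(y - 4)^2/81] = 2·y'(y - 4)/81
  d/dx[-1] = 0

The pieces without y' make up ∂F/∂x and the coefficient of y' is ∂F/∂y:
  ∂F/∂x = x/32 - 1/16,
  ∂F/∂y = 2y/81 - 8/81.

Since d/dx[F] = ∂F/∂x + (∂F/∂y)·y' = 0, solve for y':
  (∂F/∂y)·y' = -∂F/∂x
  dy/dx = -(∂F/∂x)/(∂F/∂y) = -(x/32 - 1/16)/(2y/81 - 8/81)
        = -((x - 2)/32)/(2(y - 4)/81) = 81(2 - x)/(64(y - 4))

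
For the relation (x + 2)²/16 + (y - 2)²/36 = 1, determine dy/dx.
Differentiate the relation implicitly: treat y = y(x) and apply the chain rule, so every y-derivative picks up a y' = dy/dx factor.

With everything moved to the left-hand side, differentiate term by term:
  d/dx[(x + 2)^2/16] = x/8 + 1/4
  d/dx[(y - 2)^2/36] = y'(y - 2)/18
  d/dx[-1] = 0

Separating the contributions that come from x directly and those that come through y:
  without y':      x/8 + 1/4
  multiplying y':  y/18 - 1/9

so (x/8 + 1/4) + (y/18 - 1/9)·y' = 0, and therefore
  dy/dx = -(x/8 + 1/4)/(y/18 - 1/9)
        = -((x + 2)/8)/((y - 2)/18) = 9(-x - 2)/(4(y - 2))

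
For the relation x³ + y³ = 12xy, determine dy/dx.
Differentiate both sides with respect to x, treating y as y(x). By the chain rule, any term containing y contributes a factor of y' = dy/dx when we differentiate it.

Move every term to one side and write the relation as F(x, y) = 0. Term by term,
  d/dx[x^3] = 3x^2
  d/dx[-12xy] = -12x·y' - 12y
  d/dx[y^3] = 3y^2·y'

The pieces without y' make up ∂F/∂x and the coefficient of y' is ∂F/∂y:
  ∂F/∂x = 3x^2 - 12y,
  ∂F/∂y = -12x + 3y^2.

Since d/dx[F] = ∂F/∂x + (∂F/∂y)·y' = 0, solve for y':
  (∂F/∂y)·y' = -∂F/∂x
  dy/dx = -(∂F/∂x)/(∂F/∂y) = -(3x^2 - 12y)/(-12x + 3y^2) = (x^2 - 4y)/(4x - y^2)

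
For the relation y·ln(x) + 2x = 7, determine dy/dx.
Differentiate both sides with respect to x, treating y as y(x). By the chain rule, any term containing y contributes a factor of y' = dy/dx when we differentiate it.

Move every term to one side and write the relation as F(x, y) = 0. Term by term,
  d/dx[2x] = 2
  d/dx[y·ln(x)] = y'·ln(x) + y/x
  d/dx[-7] = 0

The pieces without y' make up ∂F/∂x and the coefficient of y' is ∂F/∂y:
  ∂F/∂x = 2 + y/x,
  ∂F/∂y = ln(x).

Since d/dx[F] = ∂F/∂x + (∂F/∂y)·y' = 0, solve for y':
  (∂F/∂y)·y' = -∂F/∂x
  dy/dx = -(∂F/∂x)/(∂F/∂y) = -(2 + y/x)/(ln(x))
        = -((2x + y)/x)/(ln(x)) = (-2x - y)/(x·ln(x))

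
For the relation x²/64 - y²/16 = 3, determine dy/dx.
Take d/dx of both sides. Since y is implicitly a function of x, the chain rule attaches a y' = dy/dx factor whenever we differentiate through y.

Set F(x, y) = (left side) − (right side), so the curve is F = 0. Differentiating each term of F:
  d/dx[x^2/64] = x/32
  d/dx[-y^2/16] = -y·y'/8
  d/dx[-3] = 0

Collecting, the y'-free part is the partial derivative in x and the y' coefficient is the partial derivative in y:
  ∂F/∂x = x/32
  ∂F/∂y = -y/8

so d/dx[F(x, y(x))] = ∂F/∂x + (∂F/∂y)·y' = 0. Rearranging,
  dy/dx = -(∂F/∂x)/(∂F/∂y) = -(x/32)/(-y/8) = x/(4y)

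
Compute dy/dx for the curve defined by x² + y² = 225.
Take d/dx of both sides. Since y is implicitly a function of x, the chain rule attaches a y' = dy/dx factor whenever we differentiate through y.

Set F(x, y) = (left side) − (right side), so the curve is F = 0. Differentiating each term of F:
  d/dx[x^2] = 2x
  d/dx[y^2] = 2y·y'
  d/dx[-225] = 0

Collecting, the y'-free part is the partial derivative in x and the y' coefficient is the partial derivative in y:
  ∂F/∂x = 2x
  ∂F/∂y = 2y

so d/dx[F(x, y(x))] = ∂F/∂x + (∂F/∂y)·y' = 0. Rearranging,
  dy/dx = -(∂F/∂x)/(∂F/∂y) = -(2x)/(2y) = -x/y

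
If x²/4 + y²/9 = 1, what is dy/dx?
Take d/dx of both sides. Since y is implicitly a function of x, the chain rule attaches a y' = dy/dx factor whenever we differentiate through y.

Set F(x, y) = (left side) − (right side), so the curve is F = 0. Differentiating each term of F:
  d/dx[x^2/4] = x/2
  d/dx[y^2/9] = 2y·y'/9
  d/dx[-1] = 0

Collecting, the y'-free part is the partial derivative in x and the y' coefficient is the partial derivative in y:
  ∂F/∂x = x/2
  ∂F/∂y = 2y/9

so d/dx[F(x, y(x))] = ∂F/∂x + (∂F/∂y)·y' = 0. Rearranging,
  dy/dx = -(∂F/∂x)/(∂F/∂y) = -(x/2)/(2y/9) = -9x/(4y)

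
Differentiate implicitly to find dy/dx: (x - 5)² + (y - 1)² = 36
Take d/dx of both sides. Since y is implicitly a function of x, the chain rule attaches a y' = dy/dx factor whenever we differentiate through y.

Set F(x, y) = (left side) − (right side), so the curve is F = 0. Differentiating each term of F:
  d/dx[(x - 5)^2] = 2x - 10
  d/dx[(y - 1)^2] = 2·y'(y - 1)
  d/dx[-36] = 0

Collecting, the y'-free part is the partial derivative in x and the y' coefficient is the partial derivative in y:
  ∂F/∂x = 2x - 10
  ∂F/∂y = 2y - 2

so d/dx[F(x, y(x))] = ∂F/∂x + (∂F/∂y)·y' = 0. Rearranging,
  dy/dx = -(∂F/∂x)/(∂F/∂y) = -(2x - 10)/(2y - 2) = (5 - x)/(y - 1)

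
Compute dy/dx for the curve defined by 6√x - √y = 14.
Take d/dx of both sides. Since y is implicitly a function of x, the chain rule attaches a y' = dy/dx factor whenever we differentiate through y.

Set F(x, y) = (left side) − (right side), so the curve is F = 0. Differentiating each term of F:
  d/dx[6√(x)] = 3/√(x)
  d/dx[-√(y)] = -y'/(2√(y))
  d/dx[-14] = 0

Collecting, the y'-free part is the partial derivative in x and the y' coefficient is the partial derivative in y:
  ∂F/∂x = 3/√(x)
  ∂F/∂y = -1/(2√(y))

so d/dx[F(x, y(x))] = ∂F/∂x + (∂F/∂y)·y' = 0. Rearranging,
  dy/dx = -(∂F/∂x)/(∂F/∂y) = -(3/√(x))/(-1/(2√(y))) = 6√(y)/√(x)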